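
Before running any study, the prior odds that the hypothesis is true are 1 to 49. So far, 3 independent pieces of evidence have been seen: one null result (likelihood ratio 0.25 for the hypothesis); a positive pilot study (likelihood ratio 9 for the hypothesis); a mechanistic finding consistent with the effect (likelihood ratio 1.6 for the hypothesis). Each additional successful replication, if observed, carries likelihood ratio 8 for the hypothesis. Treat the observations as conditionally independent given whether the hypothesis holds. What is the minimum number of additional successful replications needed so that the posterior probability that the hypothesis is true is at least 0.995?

4

Prior odds = 1/49.
Combined Bayes factor of the evidence already in hand = 0.25 × 9 × 1.6 = 3.6.
Odds after that evidence = (1/49) × 3.6 = 18/245.
Target odds = 0.995/0.005 = 199.
Need 8ⁿ ≥ 199 ÷ (18/245) = 48755/18.
8³ = 512 falls short of 48755/18 but 8⁴ = 4096 reaches it, so n = 4.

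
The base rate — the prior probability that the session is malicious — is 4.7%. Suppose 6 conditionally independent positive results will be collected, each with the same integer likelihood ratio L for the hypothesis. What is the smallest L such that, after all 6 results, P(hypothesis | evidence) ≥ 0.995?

Prior odds = 0.047/0.953 = 47/953.
Target odds = 0.995/0.005 = 199.
Need L⁶ ≥ 199 ÷ (47/953) = 189647/47.
3⁶ = 729 < 189647/47 ≤ 4096 = 4⁶, so L = 4.

4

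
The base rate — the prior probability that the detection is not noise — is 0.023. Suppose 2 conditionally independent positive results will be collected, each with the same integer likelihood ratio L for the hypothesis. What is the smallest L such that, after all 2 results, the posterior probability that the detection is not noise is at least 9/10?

20

Prior odds = 0.023/0.977 = 23/977.
Target odds = 0.9/0.1 = 9.
Need L² ≥ 9 ÷ (23/977) = 8793/23.
19² = 361 < 8793/23 ≤ 400 = 20², so L = 20.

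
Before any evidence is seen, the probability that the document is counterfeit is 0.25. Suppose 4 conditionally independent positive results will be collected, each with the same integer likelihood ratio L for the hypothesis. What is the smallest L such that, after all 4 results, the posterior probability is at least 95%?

Prior odds = 0.25/0.75 = 1/3.
Target odds = 0.95/0.05 = 19.
Need L⁴ ≥ 19 ÷ (1/3) = 57.
2⁴ = 16 < 57 ≤ 81 = 3⁴, so L = 3.

3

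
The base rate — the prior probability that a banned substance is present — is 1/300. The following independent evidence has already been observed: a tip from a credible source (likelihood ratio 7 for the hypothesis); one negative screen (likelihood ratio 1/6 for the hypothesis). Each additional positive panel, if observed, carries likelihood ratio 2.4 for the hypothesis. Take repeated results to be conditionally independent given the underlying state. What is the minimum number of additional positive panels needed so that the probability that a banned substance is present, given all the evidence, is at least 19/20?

Prior odds = (1/300)/(299/300) = 1/299.
Combined Bayes factor of the evidence already in hand = 7 × (1/6) = 7/6.
Odds after that evidence = (1/299) × 7/6 = 7/1794.
Target odds = 0.95/0.05 = 19.
Need 2.4ⁿ ≥ 19 ÷ (7/1794) = 34086/7.
2.4⁹ ≈2641.81 falls short of 34086/7 but 2.4¹⁰ ≈6340.34 reaches it, so n = 10.

10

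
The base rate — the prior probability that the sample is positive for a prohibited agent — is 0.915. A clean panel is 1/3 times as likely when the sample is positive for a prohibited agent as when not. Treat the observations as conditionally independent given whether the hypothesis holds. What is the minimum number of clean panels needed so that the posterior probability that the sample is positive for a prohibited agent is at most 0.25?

Prior odds: 0.915 ÷ 0.085 = 183/17.
Likelihood ratio per clean panel = 1/3.
Target posterior odds = 0.25/0.75 = 1/3.
Require (1/3)ⁿ ≤ 1/3 ÷ (183/17) = 17/549.
(1/3)³ = 1/27 is still above 17/549 but (1/3)⁴ = 1/81 is at or below it, so n = 4.

4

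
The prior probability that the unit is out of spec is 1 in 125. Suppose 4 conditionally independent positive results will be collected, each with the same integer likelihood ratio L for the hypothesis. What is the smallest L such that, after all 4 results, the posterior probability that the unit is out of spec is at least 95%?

7

Prior odds = 0.008/0.992 = 1/124.
Target odds = 0.95/0.05 = 19.
Need L⁴ ≥ 19 ÷ (1/124) = 2356.
6⁴ = 1296 < 2356 ≤ 2401 = 7⁴, so L = 7.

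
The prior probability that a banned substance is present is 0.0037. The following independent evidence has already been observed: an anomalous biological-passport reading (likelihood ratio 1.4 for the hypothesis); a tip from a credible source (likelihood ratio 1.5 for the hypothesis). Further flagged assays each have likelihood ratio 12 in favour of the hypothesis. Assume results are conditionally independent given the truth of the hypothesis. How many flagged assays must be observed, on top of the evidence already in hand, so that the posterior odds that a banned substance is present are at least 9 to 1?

3

Prior odds = 0.0037/0.9963 = 37/9963.
Combined Bayes factor of the evidence already in hand = 1.4 × 1.5 = 2.1.
Odds after that evidence = (37/9963) × 2.1 = 259/33210.
Target odds = 9.
Need 12ⁿ ≥ 9 ÷ (259/33210) = 298890/259.
12² = 144 falls short of 298890/259 but 12³ = 1728 reaches it, so n = 3.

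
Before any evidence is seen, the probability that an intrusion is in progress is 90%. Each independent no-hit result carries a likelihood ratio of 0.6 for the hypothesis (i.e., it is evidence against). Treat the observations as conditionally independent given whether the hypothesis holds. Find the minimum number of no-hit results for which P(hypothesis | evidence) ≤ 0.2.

8

Prior odds = 0.9/0.1 = 9.
Likelihood ratio per no-hit result = 0.6.
Target odds: 0.2 ÷ 0.8 = 0.25.
Require 0.6ⁿ ≤ 0.25 ÷ 9 = 1/36.
0.6⁷ = 2187/78125 is still above 1/36 but 0.6⁸ = 6561/390625 is at or below it, so n = 8.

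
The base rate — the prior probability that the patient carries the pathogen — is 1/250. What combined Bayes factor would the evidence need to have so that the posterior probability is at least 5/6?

1245

Prior odds = 0.004/0.996 = 1/249.
Target odds = (5/6)/(1/6) = 5.
Required Bayes factor = 5 ÷ (1/249) = 1245.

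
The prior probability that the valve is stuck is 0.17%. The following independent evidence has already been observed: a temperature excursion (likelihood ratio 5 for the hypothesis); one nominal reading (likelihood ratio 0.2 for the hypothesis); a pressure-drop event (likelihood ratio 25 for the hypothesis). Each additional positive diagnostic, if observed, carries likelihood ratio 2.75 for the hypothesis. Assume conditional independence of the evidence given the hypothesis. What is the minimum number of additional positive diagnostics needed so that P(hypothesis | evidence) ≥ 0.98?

Prior odds = 0.0017/0.9983 = 17/9983.
Combined Bayes factor of the evidence already in hand = 5 × 0.2 × 25 = 25.
Odds after that evidence = (17/9983) × 25 = 425/9983.
Target odds = 0.98/0.02 = 49.
Need 2.75ⁿ ≥ 49 ÷ (425/9983) = 489167/425.
2.75⁶ = 1771561/4096 falls short of 489167/425 but 2.75⁷ = 19487171/16384 reaches it, so n = 7.

7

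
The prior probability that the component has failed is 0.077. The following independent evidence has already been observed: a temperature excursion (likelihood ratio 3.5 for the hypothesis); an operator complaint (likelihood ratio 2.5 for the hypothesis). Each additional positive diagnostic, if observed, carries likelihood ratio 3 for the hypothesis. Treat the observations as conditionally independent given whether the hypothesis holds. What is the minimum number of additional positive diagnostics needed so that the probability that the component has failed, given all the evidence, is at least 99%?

Prior odds = 0.077/0.923 = 77/923.
Combined Bayes factor of the evidence already in hand = 3.5 × 2.5 = 8.75.
Odds after that evidence = (77/923) × 8.75 = 2695/3692.
Target odds = 0.99/0.01 = 99.
Need 3ⁿ ≥ 99 ÷ (2695/3692) = 33228/245.
3⁴ = 81 falls short of 33228/245 but 3⁵ = 243 reaches it, so n = 5.

5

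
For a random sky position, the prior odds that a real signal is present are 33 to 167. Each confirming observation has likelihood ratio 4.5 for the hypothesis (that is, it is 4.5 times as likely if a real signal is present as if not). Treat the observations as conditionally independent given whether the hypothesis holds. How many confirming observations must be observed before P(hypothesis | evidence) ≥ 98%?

4

Prior odds = 33/167.
Likelihood ratio per confirming observation = 4.5.
Target odds: 0.98 ÷ 0.02 = 49.
Require 4.5ⁿ ≥ 49 ÷ (33/167) = 8183/33.
4.5³ = 91.125 falls short of 8183/33 but 4.5⁴ = 410.0625 reaches it, so n = 4.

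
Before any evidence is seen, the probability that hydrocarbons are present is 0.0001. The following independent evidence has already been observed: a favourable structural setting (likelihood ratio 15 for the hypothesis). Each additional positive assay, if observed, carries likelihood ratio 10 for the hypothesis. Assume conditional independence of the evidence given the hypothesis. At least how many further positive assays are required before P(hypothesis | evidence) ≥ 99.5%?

6

Prior odds = 0.0001/0.9999 = 1/9999.
Bayes factor of the evidence already in hand = 15.
Odds after that evidence = (1/9999) × 15 = 5/3333.
Target odds = 0.995/0.005 = 199.
Need 10ⁿ ≥ 199 ÷ (5/3333) = 132653.4.
10⁵ = 100000 falls short of 132653.4 but 10⁶ = 1000000 reaches it, so n = 6.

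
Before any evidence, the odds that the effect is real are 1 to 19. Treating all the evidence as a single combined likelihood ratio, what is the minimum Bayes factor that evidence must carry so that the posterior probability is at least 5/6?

Prior odds = 1/19.
Target odds = (5/6)/(1/6) = 5.
Required Bayes factor = 5 ÷ (1/19) = 95.

95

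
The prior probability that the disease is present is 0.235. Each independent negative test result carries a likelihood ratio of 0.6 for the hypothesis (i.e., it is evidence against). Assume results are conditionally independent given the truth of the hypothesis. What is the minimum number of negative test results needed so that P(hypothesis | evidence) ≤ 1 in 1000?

12

Prior odds = 0.235/0.765 = 47/153.
Likelihood ratio per negative test result = 0.6.
Target odds: 0.001 ÷ 0.999 = 1/999.
Require 0.6ⁿ ≤ 1/999 ÷ (47/153) = 17/5217.
0.6¹¹ = 177147/48828125 is still above 17/5217 but 0.6¹² = 531441/244140625 is at or below it, so n = 12.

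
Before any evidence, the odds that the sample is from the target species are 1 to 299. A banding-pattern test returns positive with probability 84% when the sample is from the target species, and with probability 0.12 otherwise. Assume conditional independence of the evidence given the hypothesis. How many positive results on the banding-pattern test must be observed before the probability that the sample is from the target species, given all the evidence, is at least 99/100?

6

Prior odds = 1/299.
Likelihood ratio of a positive result = 0.84/0.12 = 7.
Target posterior odds = 0.99/0.01 = 99.
Require 7ⁿ ≥ 99 ÷ (1/299) = 29601.
7⁵ = 16807 falls short of 29601 but 7⁶ = 117649 reaches it, so n = 6.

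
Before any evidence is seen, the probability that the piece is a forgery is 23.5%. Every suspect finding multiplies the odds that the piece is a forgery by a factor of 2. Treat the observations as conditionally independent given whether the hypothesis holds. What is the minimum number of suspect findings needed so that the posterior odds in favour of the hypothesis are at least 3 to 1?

4

Prior odds = 0.235/0.765 = 47/153.
Likelihood ratio per suspect finding = 2.
Target odds = 3.
Require 2ⁿ ≥ 3 ÷ (47/153) = 459/47.
2³ = 8 falls short of 459/47 but 2⁴ = 16 reaches it, so n = 4.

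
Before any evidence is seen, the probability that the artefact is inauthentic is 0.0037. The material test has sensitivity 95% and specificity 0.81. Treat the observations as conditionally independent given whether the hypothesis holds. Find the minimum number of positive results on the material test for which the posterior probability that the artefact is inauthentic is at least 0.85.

Prior odds = 0.0037/0.9963 = 37/9963.
False-positive rate = 1 − 0.81 = 0.19; likelihood ratio of a positive = 0.95/0.19 = 5.
Target posterior odds = 0.85/0.15 = 17/3.
Need (37/9963) × 5ⁿ ≥ 17/3, i.e. 5ⁿ ≥ 56457/37.
5⁴ = 625 falls short of 56457/37 but 5⁵ = 3125 reaches it, so n = 5.

5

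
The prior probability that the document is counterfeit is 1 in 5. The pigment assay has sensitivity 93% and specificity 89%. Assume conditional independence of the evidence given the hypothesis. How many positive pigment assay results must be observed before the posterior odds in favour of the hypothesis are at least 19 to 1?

3

Prior odds = 0.2/0.8 = 0.25.
False-positive rate = 1 − 0.89 = 0.11; likelihood ratio of a positive = 0.93/0.11 = 93/11.
Target odds = 19.
Require (93/11)ⁿ ≥ 19 ÷ 0.25 = 76.
(93/11)² = 8649/121 falls short of 76 but (93/11)³ = 804357/1331 reaches it, so n = 3.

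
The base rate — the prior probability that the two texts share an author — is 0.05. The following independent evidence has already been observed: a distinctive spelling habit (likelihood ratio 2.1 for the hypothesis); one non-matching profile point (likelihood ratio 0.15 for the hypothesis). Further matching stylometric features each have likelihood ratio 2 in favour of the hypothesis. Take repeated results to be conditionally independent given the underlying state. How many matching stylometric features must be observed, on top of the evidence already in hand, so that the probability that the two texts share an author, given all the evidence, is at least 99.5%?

Prior odds = 0.05/0.95 = 1/19.
Combined Bayes factor of the evidence already in hand = 2.1 × 0.15 = 0.315.
Odds after that evidence = (1/19) × 0.315 = 63/3800.
Target odds = 0.995/0.005 = 199.
Need 2ⁿ ≥ 199 ÷ (63/3800) = 756200/63.
2¹³ = 8192 falls short of 756200/63 but 2¹⁴ = 16384 reaches it, so n = 14.

14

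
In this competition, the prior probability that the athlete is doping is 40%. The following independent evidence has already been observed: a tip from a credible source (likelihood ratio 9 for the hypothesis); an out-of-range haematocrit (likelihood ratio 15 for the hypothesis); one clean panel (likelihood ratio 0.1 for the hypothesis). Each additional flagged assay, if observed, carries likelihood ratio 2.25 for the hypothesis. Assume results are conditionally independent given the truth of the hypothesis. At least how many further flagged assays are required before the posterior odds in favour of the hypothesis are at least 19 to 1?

Prior odds = 0.4/0.6 = 2/3.
Combined Bayes factor of the evidence already in hand = 9 × 15 × 0.1 = 13.5.
Odds after that evidence = (2/3) × 13.5 = 9.
Target odds = 19.
Need 2.25ⁿ ≥ 19 ÷ 9 = 19/9.
2.25¹ = 2.25, which meets the required 19/9; so n = 1.

1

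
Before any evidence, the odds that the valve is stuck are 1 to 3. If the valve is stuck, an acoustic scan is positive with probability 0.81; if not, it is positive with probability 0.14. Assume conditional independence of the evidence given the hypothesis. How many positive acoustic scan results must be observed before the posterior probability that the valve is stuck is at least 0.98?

Prior odds = 1/3.
Likelihood ratio of a positive = 0.81/0.14 = 81/14.
Target posterior odds = 0.98/0.02 = 49.
Require (81/14)ⁿ ≥ 49 ÷ (1/3) = 147.
(81/14)² = 6561/196 falls short of 147 but (81/14)³ = 531441/2744 reaches it, so n = 3.

3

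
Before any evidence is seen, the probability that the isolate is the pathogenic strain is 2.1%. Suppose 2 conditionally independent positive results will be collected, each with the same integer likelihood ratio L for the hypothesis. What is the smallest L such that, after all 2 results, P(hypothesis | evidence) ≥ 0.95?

30

Prior odds = 0.021/0.979 = 21/979.
Target odds = 0.95/0.05 = 19.
Need L² ≥ 19 ÷ (21/979) = 18601/21.
29² = 841 < 18601/21 ≤ 900 = 30², so L = 30.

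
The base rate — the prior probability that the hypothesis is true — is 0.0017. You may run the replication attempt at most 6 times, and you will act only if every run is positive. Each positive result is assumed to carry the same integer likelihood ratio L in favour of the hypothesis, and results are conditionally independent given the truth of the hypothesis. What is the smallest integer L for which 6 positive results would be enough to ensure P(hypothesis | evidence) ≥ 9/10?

5

Prior odds = 0.0017/0.9983 = 17/9983.
Target odds = 0.9/0.1 = 9.
Need L⁶ ≥ 9 ÷ (17/9983) = 89847/17.
4⁶ = 4096 < 89847/17 ≤ 15625 = 5⁶, so L = 5.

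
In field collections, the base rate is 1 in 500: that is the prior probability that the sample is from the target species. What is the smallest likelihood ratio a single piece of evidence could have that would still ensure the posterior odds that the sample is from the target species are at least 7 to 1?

Prior odds = 0.002/0.998 = 1/499.
Target odds = 7.
Required Bayes factor = 7 ÷ (1/499) = 3493.

3493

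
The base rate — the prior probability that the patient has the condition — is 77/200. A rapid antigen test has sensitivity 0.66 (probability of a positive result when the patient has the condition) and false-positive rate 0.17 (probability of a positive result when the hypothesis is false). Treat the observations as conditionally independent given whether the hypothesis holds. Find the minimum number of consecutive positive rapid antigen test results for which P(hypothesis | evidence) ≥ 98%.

4

Prior odds = 0.385/0.615 = 77/123.
Likelihood ratio of a positive result = 0.66/0.17 = 66/17.
Target posterior odds = 0.98/0.02 = 49.
Require (66/17)ⁿ ≥ 49 ÷ (77/123) = 861/11.
(66/17)³ = 287496/4913 falls short of 861/11 but (66/17)⁴ = 18974736/83521 reaches it, so n = 4.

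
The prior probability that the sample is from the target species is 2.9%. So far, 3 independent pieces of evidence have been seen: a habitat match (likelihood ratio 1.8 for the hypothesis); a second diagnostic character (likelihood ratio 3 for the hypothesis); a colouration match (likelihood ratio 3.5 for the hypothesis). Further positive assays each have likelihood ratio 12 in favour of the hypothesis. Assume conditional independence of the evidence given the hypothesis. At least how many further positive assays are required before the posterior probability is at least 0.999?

Prior odds = 0.029/0.971 = 29/971.
Combined Bayes factor of the evidence already in hand = 1.8 × 3 × 3.5 = 18.9.
Odds after that evidence = (29/971) × 18.9 = 5481/9710.
Target odds = 0.999/0.001 = 999.
Need 12ⁿ ≥ 999 ÷ (5481/9710) = 359270/203.
12³ = 1728 falls short of 359270/203 but 12⁴ = 20736 reaches it, so n = 4.

4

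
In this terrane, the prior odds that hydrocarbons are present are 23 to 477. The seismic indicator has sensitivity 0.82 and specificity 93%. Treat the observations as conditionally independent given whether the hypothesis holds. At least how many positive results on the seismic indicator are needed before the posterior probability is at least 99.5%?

Prior odds = 23/477.
False-positive rate = 1 − 0.93 = 0.07; likelihood ratio of a positive = 0.82/0.07 = 82/7.
Target posterior odds = 0.995/0.005 = 199.
Require (82/7)ⁿ ≥ 199 ÷ (23/477) = 94923/23.
(82/7)³ = 551368/343 falls short of 94923/23 but (82/7)⁴ = 45212176/2401 reaches it, so n = 4.

4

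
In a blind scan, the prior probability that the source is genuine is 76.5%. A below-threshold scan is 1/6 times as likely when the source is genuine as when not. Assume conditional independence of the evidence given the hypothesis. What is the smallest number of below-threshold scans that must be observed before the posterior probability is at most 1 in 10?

Prior odds = 0.765/0.235 = 153/47.
Likelihood ratio per below-threshold scan = 1/6.
Target posterior odds = 0.1/0.9 = 1/9.
Need (153/47) × (1/6)ⁿ ≤ 1/9, i.e. (1/6)ⁿ ≤ 47/1377.
(1/6)¹ = 1/6 is still above 47/1377 but (1/6)² = 1/36 is at or below it, so n = 2.

2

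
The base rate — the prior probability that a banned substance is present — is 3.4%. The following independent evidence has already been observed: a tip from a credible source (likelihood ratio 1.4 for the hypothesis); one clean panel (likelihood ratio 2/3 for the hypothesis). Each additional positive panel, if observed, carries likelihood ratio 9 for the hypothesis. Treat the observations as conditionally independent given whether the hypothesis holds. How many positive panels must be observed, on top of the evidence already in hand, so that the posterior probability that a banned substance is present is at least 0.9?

3

Prior odds = 0.034/0.966 = 17/483.
Combined Bayes factor of the evidence already in hand = 1.4 × (2/3) = 14/15.
Odds after that evidence = (17/483) × 14/15 = 34/1035.
Target odds = 0.9/0.1 = 9.
Need 9ⁿ ≥ 9 ÷ (34/1035) = 9315/34.
9² = 81 falls short of 9315/34 but 9³ = 729 reaches it, so n = 3.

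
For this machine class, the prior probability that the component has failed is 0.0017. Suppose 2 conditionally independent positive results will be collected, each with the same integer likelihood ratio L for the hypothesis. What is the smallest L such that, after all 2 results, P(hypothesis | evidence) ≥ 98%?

170

Prior odds = 0.0017/0.9983 = 17/9983.
Target odds = 0.98/0.02 = 49.
Need L² ≥ 49 ÷ (17/9983) = 489167/17.
169² = 28561 < 489167/17 ≤ 28900 = 170², so L = 170.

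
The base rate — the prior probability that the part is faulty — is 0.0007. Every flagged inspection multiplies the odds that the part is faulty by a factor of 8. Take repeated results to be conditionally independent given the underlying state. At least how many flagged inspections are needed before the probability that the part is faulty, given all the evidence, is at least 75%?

Prior odds: 0.0007 ÷ 0.9993 = 7/9993.
Likelihood ratio per flagged inspection = 8.
Target posterior odds = 0.75/0.25 = 3.
Require 8ⁿ ≥ 3 ÷ (7/9993) = 29979/7.
8⁴ = 4096 falls short of 29979/7 but 8⁵ = 32768 reaches it, so n = 5.

5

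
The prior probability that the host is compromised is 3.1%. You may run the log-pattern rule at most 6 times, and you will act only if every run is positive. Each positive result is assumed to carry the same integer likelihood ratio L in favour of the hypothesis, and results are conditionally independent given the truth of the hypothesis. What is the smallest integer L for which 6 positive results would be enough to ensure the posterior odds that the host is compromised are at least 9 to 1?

3

Prior odds = 0.031/0.969 = 31/969.
Target odds = 9.
Need L⁶ ≥ 9 ÷ (31/969) = 8721/31.
2⁶ = 64 < 8721/31 ≤ 729 = 3⁶, so L = 3.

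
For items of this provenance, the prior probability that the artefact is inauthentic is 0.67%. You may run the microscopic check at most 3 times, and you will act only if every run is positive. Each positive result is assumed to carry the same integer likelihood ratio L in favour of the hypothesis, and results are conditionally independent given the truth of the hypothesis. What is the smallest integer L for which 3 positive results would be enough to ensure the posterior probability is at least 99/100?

25

Prior odds = 0.0067/0.9933 = 67/9933.
Target odds = 0.99/0.01 = 99.
Need L³ ≥ 99 ÷ (67/9933) = 983367/67.
24³ = 13824 < 983367/67 ≤ 15625 = 25³, so L = 25.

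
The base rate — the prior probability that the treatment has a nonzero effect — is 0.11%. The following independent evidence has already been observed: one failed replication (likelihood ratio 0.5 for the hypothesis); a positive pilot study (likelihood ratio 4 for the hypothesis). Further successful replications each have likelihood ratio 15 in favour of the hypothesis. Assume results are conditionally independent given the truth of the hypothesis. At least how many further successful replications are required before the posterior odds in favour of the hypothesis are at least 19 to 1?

4

Prior odds = 0.0011/0.9989 = 11/9989.
Combined Bayes factor of the evidence already in hand = 0.5 × 4 = 2.
Odds after that evidence = (11/9989) × 2 = 22/9989.
Target odds = 19.
Need 15ⁿ ≥ 19 ÷ (22/9989) = 189791/22.
15³ = 3375 falls short of 189791/22 but 15⁴ = 50625 reaches it, so n = 4.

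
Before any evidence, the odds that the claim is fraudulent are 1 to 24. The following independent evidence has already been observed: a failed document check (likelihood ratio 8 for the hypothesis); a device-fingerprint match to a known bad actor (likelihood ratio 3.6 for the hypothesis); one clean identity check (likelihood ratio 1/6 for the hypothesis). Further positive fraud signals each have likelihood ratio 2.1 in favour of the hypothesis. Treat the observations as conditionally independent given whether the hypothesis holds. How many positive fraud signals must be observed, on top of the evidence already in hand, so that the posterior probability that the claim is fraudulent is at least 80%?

Prior odds = 1/24.
Combined Bayes factor of the evidence already in hand = 8 × 3.6 × (1/6) = 4.8.
Odds after that evidence = (1/24) × 4.8 = 0.2.
Target odds = 0.8/0.2 = 4.
Need 2.1ⁿ ≥ 4 ÷ 0.2 = 20.
2.1⁴ = 19.4481 falls short of 20 but 2.1⁵ = 4084101/100000 reaches it, so n = 5.

5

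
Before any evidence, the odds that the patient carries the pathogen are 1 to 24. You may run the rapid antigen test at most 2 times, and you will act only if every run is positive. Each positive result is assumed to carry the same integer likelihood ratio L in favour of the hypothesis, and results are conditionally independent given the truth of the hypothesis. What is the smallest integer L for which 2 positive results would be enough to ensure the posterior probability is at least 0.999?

Prior odds = 1/24.
Target odds = 0.999/0.001 = 999.
Need L² ≥ 999 ÷ (1/24) = 23976.
154² = 23716 < 23976 ≤ 24025 = 155², so L = 155.

155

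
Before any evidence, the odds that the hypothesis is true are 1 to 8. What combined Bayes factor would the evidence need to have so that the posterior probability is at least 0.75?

24

Prior odds = 0.125.
Target odds = 0.75/0.25 = 3.
Required Bayes factor = 3 ÷ 0.125 = 24.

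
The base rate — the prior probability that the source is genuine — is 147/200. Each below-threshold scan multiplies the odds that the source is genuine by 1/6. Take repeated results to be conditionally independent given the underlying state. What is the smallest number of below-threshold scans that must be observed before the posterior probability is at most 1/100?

Prior odds = 0.735/0.265 = 147/53.
Likelihood ratio per below-threshold scan = 1/6.
Target posterior odds = 0.01/0.99 = 1/99.
Require (1/6)ⁿ ≤ 1/99 ÷ (147/53) = 53/14553.
(1/6)³ = 1/216 is still above 53/14553 but (1/6)⁴ = 1/1296 is at or below it, so n = 4.

4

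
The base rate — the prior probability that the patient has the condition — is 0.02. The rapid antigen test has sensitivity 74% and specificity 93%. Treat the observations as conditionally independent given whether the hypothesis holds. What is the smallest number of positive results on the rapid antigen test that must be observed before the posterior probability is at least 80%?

3

Prior odds: 0.02 ÷ 0.98 = 1/49.
False-positive rate = 1 − 0.93 = 0.07; likelihood ratio of a positive = 0.74/0.07 = 74/7.
Target odds: 0.8 ÷ 0.2 = 4.
Need (1/49) × (74/7)ⁿ ≥ 4, i.e. (74/7)ⁿ ≥ 196.
(74/7)² = 5476/49 falls short of 196 but (74/7)³ = 405224/343 reaches it, so n = 3.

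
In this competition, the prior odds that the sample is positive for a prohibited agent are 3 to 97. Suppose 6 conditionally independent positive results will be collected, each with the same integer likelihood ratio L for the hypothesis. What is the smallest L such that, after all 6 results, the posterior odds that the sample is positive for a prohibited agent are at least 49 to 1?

4

Prior odds = 3/97.
Target odds = 49.
Need L⁶ ≥ 49 ÷ (3/97) = 4753/3.
3⁶ = 729 < 4753/3 ≤ 4096 = 4⁶, so L = 4.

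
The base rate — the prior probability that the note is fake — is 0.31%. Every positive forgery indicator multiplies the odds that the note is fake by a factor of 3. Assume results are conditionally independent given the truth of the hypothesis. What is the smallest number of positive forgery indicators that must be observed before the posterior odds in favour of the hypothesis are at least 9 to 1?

8

Prior odds = 0.0031/0.9969 = 31/9969.
Likelihood ratio per positive forgery indicator = 3.
Target odds = 9.
Require 3ⁿ ≥ 9 ÷ (31/9969) = 89721/31.
3⁷ = 2187 falls short of 89721/31 but 3⁸ = 6561 reaches it, so n = 8.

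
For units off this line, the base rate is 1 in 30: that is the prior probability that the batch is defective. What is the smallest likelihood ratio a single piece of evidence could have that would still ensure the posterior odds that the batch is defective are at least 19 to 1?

551

Prior odds = (1/30)/(29/30) = 1/29.
Target odds = 19.
Required Bayes factor = 19 ÷ (1/29) = 551.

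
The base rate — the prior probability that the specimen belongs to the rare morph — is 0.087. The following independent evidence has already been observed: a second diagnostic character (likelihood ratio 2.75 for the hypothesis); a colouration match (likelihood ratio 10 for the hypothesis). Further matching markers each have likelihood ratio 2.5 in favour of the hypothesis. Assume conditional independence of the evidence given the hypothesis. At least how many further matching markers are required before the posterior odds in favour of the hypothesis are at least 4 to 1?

Prior odds = 0.087/0.913 = 87/913.
Combined Bayes factor of the evidence already in hand = 2.75 × 10 = 27.5.
Odds after that evidence = (87/913) × 27.5 = 435/166.
Target odds = 4.
Need 2.5ⁿ ≥ 4 ÷ (435/166) = 664/435.
2.5¹ = 2.5, which meets the required 664/435; so n = 1.

1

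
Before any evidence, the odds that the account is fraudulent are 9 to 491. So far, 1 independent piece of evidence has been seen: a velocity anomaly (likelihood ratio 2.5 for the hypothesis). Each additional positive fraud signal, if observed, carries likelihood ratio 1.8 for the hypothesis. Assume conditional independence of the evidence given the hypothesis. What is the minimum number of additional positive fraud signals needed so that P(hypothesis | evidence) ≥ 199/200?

Prior odds = 9/491.
Bayes factor of the evidence already in hand = 2.5.
Odds after that evidence = (9/491) × 2.5 = 45/982.
Target odds = 0.995/0.005 = 199.
Need 1.8ⁿ ≥ 199 ÷ (45/982) = 195418/45.
1.8¹⁴ ≈3748.13 falls short of 195418/45 but 1.8¹⁵ ≈6746.64 reaches it, so n = 15.

15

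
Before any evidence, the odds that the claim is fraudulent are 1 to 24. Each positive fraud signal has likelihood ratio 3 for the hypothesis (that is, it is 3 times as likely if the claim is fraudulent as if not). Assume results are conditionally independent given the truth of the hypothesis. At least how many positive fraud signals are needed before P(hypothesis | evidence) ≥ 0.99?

Prior odds = 1/24.
Likelihood ratio per positive fraud signal = 3.
Target posterior odds = 0.99/0.01 = 99.
Require 3ⁿ ≥ 99 ÷ (1/24) = 2376.
3⁷ = 2187 falls short of 2376 but 3⁸ = 6561 reaches it, so n = 8.

8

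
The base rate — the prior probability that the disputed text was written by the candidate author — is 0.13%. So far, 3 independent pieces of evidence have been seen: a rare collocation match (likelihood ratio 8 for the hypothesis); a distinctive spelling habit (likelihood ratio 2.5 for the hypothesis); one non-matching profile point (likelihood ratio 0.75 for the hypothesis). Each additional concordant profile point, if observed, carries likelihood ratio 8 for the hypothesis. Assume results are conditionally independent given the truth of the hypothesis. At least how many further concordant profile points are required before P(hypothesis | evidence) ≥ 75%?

Prior odds = 0.0013/0.9987 = 13/9987.
Combined Bayes factor of the evidence already in hand = 8 × 2.5 × 0.75 = 15.
Odds after that evidence = (13/9987) × 15 = 65/3329.
Target odds = 0.75/0.25 = 3.
Need 8ⁿ ≥ 3 ÷ (65/3329) = 9987/65.
8² = 64 falls short of 9987/65 but 8³ = 512 reaches it, so n = 3.

3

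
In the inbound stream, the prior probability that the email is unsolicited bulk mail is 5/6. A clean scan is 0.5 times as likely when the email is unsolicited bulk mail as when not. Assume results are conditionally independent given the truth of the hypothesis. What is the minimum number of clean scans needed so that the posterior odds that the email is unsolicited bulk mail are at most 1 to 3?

4

Prior odds = (5/6)/(1/6) = 5.
Likelihood ratio per clean scan = 0.5.
Target odds = 1/3.
Require 0.5ⁿ ≤ 1/3 ÷ 5 = 1/15.
0.5³ = 0.125 is still above 1/15 but 0.5⁴ = 0.0625 is at or below it, so n = 4.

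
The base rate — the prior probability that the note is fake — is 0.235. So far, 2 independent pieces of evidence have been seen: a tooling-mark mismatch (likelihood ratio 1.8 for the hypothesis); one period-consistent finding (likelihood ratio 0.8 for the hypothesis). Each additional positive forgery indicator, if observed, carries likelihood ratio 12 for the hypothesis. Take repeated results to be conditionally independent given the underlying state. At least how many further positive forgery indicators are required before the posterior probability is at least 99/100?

3

Prior odds = 0.235/0.765 = 47/153.
Combined Bayes factor of the evidence already in hand = 1.8 × 0.8 = 1.44.
Odds after that evidence = (47/153) × 1.44 = 188/425.
Target odds = 0.99/0.01 = 99.
Need 12ⁿ ≥ 99 ÷ (188/425) = 42075/188.
12² = 144 falls short of 42075/188 but 12³ = 1728 reaches it, so n = 3.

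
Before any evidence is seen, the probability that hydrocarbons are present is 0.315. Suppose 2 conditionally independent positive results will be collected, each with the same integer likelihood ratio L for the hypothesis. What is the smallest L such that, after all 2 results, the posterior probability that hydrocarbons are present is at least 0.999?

47

Prior odds = 0.315/0.685 = 63/137.
Target odds = 0.999/0.001 = 999.
Need L² ≥ 999 ÷ (63/137) = 15207/7.
46² = 2116 < 15207/7 ≤ 2209 = 47², so L = 47.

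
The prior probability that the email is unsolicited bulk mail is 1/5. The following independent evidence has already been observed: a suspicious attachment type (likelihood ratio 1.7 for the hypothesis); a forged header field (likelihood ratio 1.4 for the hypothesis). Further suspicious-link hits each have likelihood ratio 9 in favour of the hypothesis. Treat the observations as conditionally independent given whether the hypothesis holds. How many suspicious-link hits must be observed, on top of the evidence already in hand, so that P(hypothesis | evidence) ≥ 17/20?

Prior odds = 0.2/0.8 = 0.25.
Combined Bayes factor of the evidence already in hand = 1.7 × 1.4 = 2.38.
Odds after that evidence = 0.25 × 2.38 = 0.595.
Target odds = 0.85/0.15 = 17/3.
Need 9ⁿ ≥ 17/3 ÷ 0.595 = 200/21.
9¹ = 9 falls short of 200/21 but 9² = 81 reaches it, so n = 2.

2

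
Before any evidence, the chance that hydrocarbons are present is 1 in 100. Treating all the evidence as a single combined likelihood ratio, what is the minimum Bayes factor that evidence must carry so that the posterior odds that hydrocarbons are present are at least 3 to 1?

297

Prior odds = 0.01/0.99 = 1/99.
Target odds = 3.
Required Bayes factor = 3 ÷ (1/99) = 297.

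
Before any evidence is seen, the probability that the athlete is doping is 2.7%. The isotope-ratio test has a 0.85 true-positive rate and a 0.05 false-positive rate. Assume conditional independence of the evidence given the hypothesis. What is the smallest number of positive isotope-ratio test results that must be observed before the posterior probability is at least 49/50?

3

Prior odds: 0.027 ÷ 0.973 = 27/973.
Likelihood ratio of a positive result = 0.85/0.05 = 17.
Target odds: 0.98 ÷ 0.02 = 49.
Need (27/973) × 17ⁿ ≥ 49, i.e. 17ⁿ ≥ 47677/27.
17² = 289 falls short of 47677/27 but 17³ = 4913 reaches it, so n = 3.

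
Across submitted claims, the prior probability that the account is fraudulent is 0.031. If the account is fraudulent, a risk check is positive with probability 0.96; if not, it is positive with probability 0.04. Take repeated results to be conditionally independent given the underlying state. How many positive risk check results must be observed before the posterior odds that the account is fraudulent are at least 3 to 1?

2

Prior odds: 0.031 ÷ 0.969 = 31/969.
Likelihood ratio of a positive = 0.96/0.04 = 24.
Target odds = 3.
Need (31/969) × 24ⁿ ≥ 3, i.e. 24ⁿ ≥ 2907/31.
24¹ = 24 falls short of 2907/31 but 24² = 576 reaches it, so n = 2.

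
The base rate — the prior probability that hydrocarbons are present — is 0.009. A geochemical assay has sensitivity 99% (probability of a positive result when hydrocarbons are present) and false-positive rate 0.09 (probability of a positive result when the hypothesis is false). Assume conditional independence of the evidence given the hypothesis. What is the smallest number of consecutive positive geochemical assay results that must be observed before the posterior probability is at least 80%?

Prior odds: 0.009 ÷ 0.991 = 9/991.
Likelihood ratio of a positive result = 0.99/0.09 = 11.
Target odds: 0.8 ÷ 0.2 = 4.
Need (9/991) × 11ⁿ ≥ 4, i.e. 11ⁿ ≥ 3964/9.
11² = 121 falls short of 3964/9 but 11³ = 1331 reaches it, so n = 3.

3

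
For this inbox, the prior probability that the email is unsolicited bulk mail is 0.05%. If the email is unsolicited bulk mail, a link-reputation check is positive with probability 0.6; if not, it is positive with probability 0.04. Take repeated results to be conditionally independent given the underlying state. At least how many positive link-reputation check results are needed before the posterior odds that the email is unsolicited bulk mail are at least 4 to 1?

4

Prior odds = 0.0005/0.9995 = 1/1999.
Likelihood ratio of a positive = 0.6/0.04 = 15.
Target odds = 4.
Need (1/1999) × 15ⁿ ≥ 4, i.e. 15ⁿ ≥ 7996.
15³ = 3375 falls short of 7996 but 15⁴ = 50625 reaches it, so n = 4.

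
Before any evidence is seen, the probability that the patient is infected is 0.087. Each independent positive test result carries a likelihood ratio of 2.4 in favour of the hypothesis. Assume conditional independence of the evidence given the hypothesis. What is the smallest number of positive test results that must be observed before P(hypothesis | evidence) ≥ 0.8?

Prior odds: 0.087 ÷ 0.913 = 87/913.
Likelihood ratio per positive test result = 2.4.
Target posterior odds = 0.8/0.2 = 4.
Need (87/913) × 2.4ⁿ ≥ 4, i.e. 2.4ⁿ ≥ 3652/87.
2.4⁴ = 33.1776 falls short of 3652/87 but 2.4⁵ = 79.62624 reaches it, so n = 5.

5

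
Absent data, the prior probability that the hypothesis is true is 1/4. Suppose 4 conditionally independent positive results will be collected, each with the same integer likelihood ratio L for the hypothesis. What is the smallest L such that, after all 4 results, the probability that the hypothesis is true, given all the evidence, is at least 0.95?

Prior odds = 0.25/0.75 = 1/3.
Target odds = 0.95/0.05 = 19.
Need L⁴ ≥ 19 ÷ (1/3) = 57.
2⁴ = 16 < 57 ≤ 81 = 3⁴, so L = 3.

3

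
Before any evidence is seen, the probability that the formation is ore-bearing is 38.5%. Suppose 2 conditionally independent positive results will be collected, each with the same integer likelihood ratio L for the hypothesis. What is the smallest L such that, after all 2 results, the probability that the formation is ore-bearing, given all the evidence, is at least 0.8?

Prior odds = 0.385/0.615 = 77/123.
Target odds = 0.8/0.2 = 4.
Need L² ≥ 4 ÷ (77/123) = 492/77.
2² = 4 < 492/77 ≤ 9 = 3², so L = 3.

3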